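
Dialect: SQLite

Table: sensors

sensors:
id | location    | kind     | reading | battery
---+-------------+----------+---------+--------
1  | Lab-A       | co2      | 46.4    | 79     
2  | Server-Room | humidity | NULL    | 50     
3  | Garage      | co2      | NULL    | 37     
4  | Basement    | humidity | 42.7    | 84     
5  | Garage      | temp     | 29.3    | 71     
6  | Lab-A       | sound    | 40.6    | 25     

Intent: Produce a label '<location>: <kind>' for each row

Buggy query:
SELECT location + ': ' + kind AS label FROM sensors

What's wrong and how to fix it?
Bug: SQLite uses || for string concatenation; + coerces text to numbers (yielding 0)

Fix: Replace + with || to concatenate text

Corrected query:
SELECT location || ': ' || kind AS label FROM sensors

Result:
label                
---------------------
Lab-A: co2           
Server-Room: humidity
Garage: co2          
Basement: humidity   
Garage: temp         
Lab-A: sound         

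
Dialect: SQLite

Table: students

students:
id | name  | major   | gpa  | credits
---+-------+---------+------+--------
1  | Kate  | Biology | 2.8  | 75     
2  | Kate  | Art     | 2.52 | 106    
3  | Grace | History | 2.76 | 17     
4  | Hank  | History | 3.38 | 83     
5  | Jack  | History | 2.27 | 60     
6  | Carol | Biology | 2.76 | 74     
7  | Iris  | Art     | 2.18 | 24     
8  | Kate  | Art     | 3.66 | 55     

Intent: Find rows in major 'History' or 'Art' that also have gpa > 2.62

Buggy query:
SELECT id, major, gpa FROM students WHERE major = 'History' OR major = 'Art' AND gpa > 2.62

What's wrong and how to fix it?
Bug: Without parentheses, AND is evaluated before OR, so the gpa filter only applies to the 'Art' branch

Fix: Add parentheses around the OR so the AND applies to both alternatives

Corrected query:
SELECT id, major, gpa FROM students WHERE (major = 'History' OR major = 'Art') AND gpa > 2.62

Result:
id | major   | gpa 
---+---------+-----
3  | History | 2.76
4  | History | 3.38
8  | Art     | 3.66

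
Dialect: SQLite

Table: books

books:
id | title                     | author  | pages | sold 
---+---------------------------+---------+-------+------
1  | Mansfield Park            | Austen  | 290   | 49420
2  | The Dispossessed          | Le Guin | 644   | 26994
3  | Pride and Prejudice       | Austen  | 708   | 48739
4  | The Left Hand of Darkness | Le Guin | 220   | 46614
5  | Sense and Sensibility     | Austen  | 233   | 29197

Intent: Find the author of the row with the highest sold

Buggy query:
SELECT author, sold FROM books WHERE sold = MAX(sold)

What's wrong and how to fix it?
Bug: MAX(sold) is an aggregate and cannot be used directly in WHERE

Fix: Wrap MAX in a scalar subquery so WHERE compares against a single value

Corrected query:
SELECT author, sold FROM books WHERE sold = (SELECT MAX(sold) FROM books)

Result:
author | sold 
-------+------
Austen | 49420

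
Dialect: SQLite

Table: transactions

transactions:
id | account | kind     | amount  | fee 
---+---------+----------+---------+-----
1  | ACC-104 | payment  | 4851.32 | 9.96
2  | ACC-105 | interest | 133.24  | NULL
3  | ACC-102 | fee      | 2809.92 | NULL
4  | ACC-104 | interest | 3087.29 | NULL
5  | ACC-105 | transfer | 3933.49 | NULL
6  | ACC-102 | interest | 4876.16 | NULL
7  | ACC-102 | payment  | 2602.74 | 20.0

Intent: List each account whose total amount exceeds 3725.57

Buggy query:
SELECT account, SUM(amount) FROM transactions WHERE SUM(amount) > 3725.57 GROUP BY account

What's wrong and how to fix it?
Bug: Aggregate functions cannot appear in a WHERE clause

Fix: Use HAVING (which filters groups after aggregation) instead of WHERE

Corrected query:
SELECT account, SUM(amount) FROM transactions GROUP BY account HAVING SUM(amount) > 3725.57

Result:
account | SUM(amount)
--------+------------
ACC-102 | 10288.82   
ACC-104 | 7938.61    
ACC-105 | 4066.73    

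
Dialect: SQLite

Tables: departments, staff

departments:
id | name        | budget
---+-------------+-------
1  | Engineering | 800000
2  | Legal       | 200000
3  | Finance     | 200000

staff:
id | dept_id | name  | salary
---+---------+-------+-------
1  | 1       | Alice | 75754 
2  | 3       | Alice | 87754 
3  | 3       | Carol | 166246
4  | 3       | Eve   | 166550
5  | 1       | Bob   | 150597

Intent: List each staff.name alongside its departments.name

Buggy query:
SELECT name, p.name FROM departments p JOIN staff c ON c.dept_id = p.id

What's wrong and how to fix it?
Bug: 'name' exists in both joined tables, so the database can't tell which one is meant

Fix: Qualify the column with its table alias (c.name)

Corrected query:
SELECT c.name, p.name FROM departments p JOIN staff c ON c.dept_id = p.id

Result:
name  | name       
------+------------
Alice | Engineering
Alice | Finance    
Carol | Finance    
Eve   | Finance    
Bob   | Engineering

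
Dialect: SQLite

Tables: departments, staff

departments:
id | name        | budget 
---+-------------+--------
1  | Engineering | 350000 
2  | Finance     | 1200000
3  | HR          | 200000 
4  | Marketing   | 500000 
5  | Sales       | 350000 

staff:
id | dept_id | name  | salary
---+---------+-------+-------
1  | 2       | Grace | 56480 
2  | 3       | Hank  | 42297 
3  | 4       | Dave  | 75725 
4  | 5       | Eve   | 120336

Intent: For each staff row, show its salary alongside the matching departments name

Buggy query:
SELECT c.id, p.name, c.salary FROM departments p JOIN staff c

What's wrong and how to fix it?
Bug: JOIN with no ON clause produces a cartesian product; every staff row pairs with every departments row

Fix: Add ON c.dept_id = p.id to the JOIN

Corrected query:
SELECT c.id, p.name, c.salary FROM departments p JOIN staff c ON c.dept_id = p.id

Result:
id | name      | salary
---+-----------+-------
1  | Finance   | 56480 
2  | HR        | 42297 
3  | Marketing | 75725 
4  | Sales     | 120336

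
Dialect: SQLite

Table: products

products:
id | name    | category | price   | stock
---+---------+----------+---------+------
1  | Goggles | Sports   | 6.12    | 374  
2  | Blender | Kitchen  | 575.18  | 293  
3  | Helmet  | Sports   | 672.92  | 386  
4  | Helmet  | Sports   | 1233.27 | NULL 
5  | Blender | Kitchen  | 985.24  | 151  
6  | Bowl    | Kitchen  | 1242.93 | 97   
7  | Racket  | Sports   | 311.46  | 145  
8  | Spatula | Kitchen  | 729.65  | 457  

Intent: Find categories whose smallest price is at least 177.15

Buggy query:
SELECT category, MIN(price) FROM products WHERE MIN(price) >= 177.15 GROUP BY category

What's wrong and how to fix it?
Bug: MIN() in WHERE is a misuse of aggregate

Fix: Replace WHERE with HAVING after the GROUP BY

Corrected query:
SELECT category, MIN(price) FROM products GROUP BY category HAVING MIN(price) >= 177.15

Result:
category | MIN(price)
---------+-----------
Kitchen  | 575.18    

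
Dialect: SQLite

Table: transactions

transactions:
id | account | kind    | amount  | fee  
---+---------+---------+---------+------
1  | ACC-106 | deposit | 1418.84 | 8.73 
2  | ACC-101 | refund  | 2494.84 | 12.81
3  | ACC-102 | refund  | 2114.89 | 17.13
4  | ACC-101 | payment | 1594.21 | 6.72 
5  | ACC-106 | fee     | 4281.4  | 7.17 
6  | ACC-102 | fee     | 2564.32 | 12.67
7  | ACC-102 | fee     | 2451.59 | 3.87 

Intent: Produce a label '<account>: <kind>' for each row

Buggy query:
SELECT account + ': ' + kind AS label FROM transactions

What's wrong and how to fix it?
Bug: SQLite uses || for string concatenation; + coerces text to numbers (yielding 0)

Fix: Replace + with || to concatenate text

Corrected query:
SELECT account || ': ' || kind AS label FROM transactions

Result:
label           
----------------
ACC-106: deposit
ACC-101: refund 
ACC-102: refund 
ACC-101: payment
ACC-106: fee    
ACC-102: fee    
ACC-102: fee    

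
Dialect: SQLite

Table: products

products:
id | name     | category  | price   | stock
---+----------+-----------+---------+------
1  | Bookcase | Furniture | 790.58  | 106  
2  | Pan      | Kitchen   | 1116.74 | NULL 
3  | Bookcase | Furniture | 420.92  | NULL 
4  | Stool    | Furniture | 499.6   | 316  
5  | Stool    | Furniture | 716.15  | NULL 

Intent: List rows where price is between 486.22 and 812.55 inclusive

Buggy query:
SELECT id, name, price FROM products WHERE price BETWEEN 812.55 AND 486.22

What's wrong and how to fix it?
Bug: The bounds are reversed; BETWEEN a AND b requires a <= b to match anything

Fix: Swap the bounds so the smaller value comes first

Corrected query:
SELECT id, name, price FROM products WHERE price BETWEEN 486.22 AND 812.55

Result:
id | name     | price 
---+----------+-------
1  | Bookcase | 790.58
4  | Stool    | 499.6 
5  | Stool    | 716.15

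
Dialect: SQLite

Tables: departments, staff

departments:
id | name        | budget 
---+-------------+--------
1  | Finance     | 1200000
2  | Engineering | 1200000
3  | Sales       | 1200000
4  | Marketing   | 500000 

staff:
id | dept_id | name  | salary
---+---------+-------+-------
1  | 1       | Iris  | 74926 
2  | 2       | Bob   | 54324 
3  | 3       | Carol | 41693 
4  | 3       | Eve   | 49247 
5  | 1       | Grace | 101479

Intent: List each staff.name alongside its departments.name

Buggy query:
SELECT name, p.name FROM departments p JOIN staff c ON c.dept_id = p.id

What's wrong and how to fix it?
Bug: Both tables have a 'name' column; the unqualified reference is ambiguous

Fix: Prefix ambiguous columns with the table alias

Corrected query:
SELECT c.name, p.name FROM departments p JOIN staff c ON c.dept_id = p.id

Result:
name  | name       
------+------------
Iris  | Finance    
Bob   | Engineering
Carol | Sales      
Eve   | Sales      
Grace | Finance    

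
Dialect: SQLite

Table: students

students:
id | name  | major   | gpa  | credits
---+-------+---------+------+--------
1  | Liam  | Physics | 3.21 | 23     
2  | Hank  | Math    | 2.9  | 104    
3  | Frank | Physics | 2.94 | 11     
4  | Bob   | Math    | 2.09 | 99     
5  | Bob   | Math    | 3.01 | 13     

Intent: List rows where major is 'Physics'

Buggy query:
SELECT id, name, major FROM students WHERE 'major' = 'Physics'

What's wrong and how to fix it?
Bug: Single quotes denote string literals in SQL; the column name is being compared as a constant string

Fix: Reference the column as major without single quotes

Corrected query:
SELECT id, name, major FROM students WHERE major = 'Physics'

Result:
id | name  | major  
---+-------+--------
1  | Liam  | Physics
3  | Frank | Physics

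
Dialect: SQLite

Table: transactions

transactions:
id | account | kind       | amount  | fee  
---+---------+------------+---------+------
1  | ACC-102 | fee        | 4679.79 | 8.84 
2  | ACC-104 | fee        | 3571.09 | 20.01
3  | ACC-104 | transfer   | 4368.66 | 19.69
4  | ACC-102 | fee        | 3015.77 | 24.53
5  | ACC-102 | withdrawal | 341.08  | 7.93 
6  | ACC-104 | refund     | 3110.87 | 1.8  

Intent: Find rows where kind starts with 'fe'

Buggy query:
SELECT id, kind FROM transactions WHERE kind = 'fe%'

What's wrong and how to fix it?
Bug: Wildcards only work with LIKE; '=' treats '%' as a literal character

Fix: Replace '=' with LIKE so 'fe%' is treated as a pattern

Corrected query:
SELECT id, kind FROM transactions WHERE kind LIKE 'fe%'

Result:
id | kind
---+-----
1  | fee 
2  | fee 
4  | fee 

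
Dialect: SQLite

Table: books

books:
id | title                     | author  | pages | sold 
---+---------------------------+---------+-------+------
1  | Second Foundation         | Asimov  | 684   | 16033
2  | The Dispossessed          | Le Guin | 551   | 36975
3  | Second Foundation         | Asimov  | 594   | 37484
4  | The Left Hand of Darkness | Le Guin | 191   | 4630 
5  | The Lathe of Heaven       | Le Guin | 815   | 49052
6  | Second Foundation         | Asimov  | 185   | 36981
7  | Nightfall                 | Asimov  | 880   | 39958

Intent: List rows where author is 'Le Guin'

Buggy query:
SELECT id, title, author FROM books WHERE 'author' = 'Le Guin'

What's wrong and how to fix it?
Bug: Single quotes denote string literals in SQL; the column name is being compared as a constant string

Fix: Reference the column as author without single quotes

Corrected query:
SELECT id, title, author FROM books WHERE author = 'Le Guin'

Result:
id | title                     | author 
---+---------------------------+--------
2  | The Dispossessed          | Le Guin
4  | The Left Hand of Darkness | Le Guin
5  | The Lathe of Heaven       | Le Guin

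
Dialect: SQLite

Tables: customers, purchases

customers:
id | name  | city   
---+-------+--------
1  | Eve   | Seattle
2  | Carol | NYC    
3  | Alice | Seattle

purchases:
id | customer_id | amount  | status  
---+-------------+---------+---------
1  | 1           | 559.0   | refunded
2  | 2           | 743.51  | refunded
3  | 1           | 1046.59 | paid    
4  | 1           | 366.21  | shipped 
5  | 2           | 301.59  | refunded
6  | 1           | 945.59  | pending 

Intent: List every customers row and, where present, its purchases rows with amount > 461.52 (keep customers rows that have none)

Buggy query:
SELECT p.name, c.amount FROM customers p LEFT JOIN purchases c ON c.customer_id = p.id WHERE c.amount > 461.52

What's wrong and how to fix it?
Bug: Filtering c.amount in WHERE discards the NULL rows produced by LEFT JOIN, turning it into an inner join

Fix: Put 'c.amount > 461.52' in the JOIN's ON clause instead of WHERE

Corrected query:
SELECT p.name, c.amount FROM customers p LEFT JOIN purchases c ON c.customer_id = p.id AND c.amount > 461.52

Result:
name  | amount 
------+--------
Eve   | 559    
Eve   | 945.59 
Eve   | 1046.59
Carol | 743.51 
Alice | NULL   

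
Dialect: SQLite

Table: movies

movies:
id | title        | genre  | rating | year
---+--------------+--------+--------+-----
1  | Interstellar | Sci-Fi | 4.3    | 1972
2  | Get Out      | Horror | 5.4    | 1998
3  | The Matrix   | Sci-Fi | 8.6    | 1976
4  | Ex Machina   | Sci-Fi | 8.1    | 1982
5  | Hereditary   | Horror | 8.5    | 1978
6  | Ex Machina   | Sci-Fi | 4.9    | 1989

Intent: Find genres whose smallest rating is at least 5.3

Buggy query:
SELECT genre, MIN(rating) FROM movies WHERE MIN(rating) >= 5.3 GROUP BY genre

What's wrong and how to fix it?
Bug: MIN() in WHERE is a misuse of aggregate

Fix: Replace WHERE with HAVING after the GROUP BY

Corrected query:
SELECT genre, MIN(rating) FROM movies GROUP BY genre HAVING MIN(rating) >= 5.3

Result:
genre  | MIN(rating)
-------+------------
Horror | 5.4        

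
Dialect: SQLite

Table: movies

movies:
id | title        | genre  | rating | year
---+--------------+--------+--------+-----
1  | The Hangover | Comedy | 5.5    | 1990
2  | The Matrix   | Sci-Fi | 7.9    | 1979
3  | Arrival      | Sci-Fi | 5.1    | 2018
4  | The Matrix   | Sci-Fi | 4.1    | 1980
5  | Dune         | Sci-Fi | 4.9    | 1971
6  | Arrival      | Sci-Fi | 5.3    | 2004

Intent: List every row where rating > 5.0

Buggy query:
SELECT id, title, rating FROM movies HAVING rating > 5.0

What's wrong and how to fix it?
Bug: This is a non-aggregate query (no GROUP BY, no aggregates), so in SQLite the HAVING clause is invalid here; a row-level condition belongs in WHERE

Fix: Replace HAVING with WHERE since the condition applies to individual rows

Corrected query:
SELECT id, title, rating FROM movies WHERE rating > 5.0

Result:
id | title        | rating
---+--------------+-------
1  | The Hangover | 5.5   
2  | The Matrix   | 7.9   
3  | Arrival      | 5.1   
6  | Arrival      | 5.3   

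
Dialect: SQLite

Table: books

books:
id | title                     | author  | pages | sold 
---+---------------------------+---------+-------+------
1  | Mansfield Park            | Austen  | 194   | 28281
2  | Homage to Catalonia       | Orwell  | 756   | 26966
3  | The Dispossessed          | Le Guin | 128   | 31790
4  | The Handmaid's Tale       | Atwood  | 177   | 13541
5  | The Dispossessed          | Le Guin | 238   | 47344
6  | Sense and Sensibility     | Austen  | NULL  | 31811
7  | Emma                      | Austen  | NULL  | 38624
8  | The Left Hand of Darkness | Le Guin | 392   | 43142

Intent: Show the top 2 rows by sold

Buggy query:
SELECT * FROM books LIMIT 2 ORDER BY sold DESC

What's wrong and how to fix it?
Bug: ORDER BY cannot follow LIMIT; LIMIT is the final clause

Fix: Swap the clauses: ORDER BY first, then LIMIT

Corrected query:
SELECT * FROM books ORDER BY sold DESC LIMIT 2

Result:
id | title                     | author  | pages | sold 
---+---------------------------+---------+-------+------
5  | The Dispossessed          | Le Guin | 238   | 47344
8  | The Left Hand of Darkness | Le Guin | 392   | 43142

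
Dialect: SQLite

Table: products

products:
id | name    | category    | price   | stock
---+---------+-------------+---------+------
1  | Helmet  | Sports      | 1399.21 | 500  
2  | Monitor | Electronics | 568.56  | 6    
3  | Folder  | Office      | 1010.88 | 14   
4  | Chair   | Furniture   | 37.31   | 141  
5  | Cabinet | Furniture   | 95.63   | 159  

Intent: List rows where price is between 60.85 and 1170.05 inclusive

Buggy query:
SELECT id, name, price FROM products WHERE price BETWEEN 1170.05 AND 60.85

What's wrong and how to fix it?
Bug: BETWEEN expects the lower bound first; with 1170.05 AND 60.85 the range is empty

Fix: Swap the bounds so the smaller value comes first

Corrected query:
SELECT id, name, price FROM products WHERE price BETWEEN 60.85 AND 1170.05

Result:
id | name    | price  
---+---------+--------
2  | Monitor | 568.56 
3  | Folder  | 1010.88
5  | Cabinet | 95.63  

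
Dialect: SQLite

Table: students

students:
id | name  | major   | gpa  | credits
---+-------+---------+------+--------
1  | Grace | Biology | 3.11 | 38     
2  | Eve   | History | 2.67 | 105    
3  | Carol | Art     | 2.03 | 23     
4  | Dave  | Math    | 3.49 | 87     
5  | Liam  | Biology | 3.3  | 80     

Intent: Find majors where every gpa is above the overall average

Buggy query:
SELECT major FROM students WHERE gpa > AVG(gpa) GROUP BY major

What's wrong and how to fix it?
Bug: WHERE evaluates per row before aggregation, so AVG() is unavailable

Fix: Compute the overall average in a scalar subquery and compare each group's MIN against it in HAVING

Corrected query:
SELECT major FROM students GROUP BY major HAVING MIN(gpa) > (SELECT AVG(gpa) FROM students)

Result:
major  
-------
Biology
Math   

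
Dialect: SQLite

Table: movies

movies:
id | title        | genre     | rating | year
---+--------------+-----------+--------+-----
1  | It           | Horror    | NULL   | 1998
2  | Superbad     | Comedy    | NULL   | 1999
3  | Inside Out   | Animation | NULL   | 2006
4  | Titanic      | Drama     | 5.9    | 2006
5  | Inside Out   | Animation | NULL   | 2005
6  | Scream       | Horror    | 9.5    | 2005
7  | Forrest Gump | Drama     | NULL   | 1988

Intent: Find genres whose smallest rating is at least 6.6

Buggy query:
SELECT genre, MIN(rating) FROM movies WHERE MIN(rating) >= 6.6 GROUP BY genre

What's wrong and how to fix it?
Bug: MIN() in WHERE is a misuse of aggregate

Fix: Replace WHERE with HAVING after the GROUP BY

Corrected query:
SELECT genre, MIN(rating) FROM movies GROUP BY genre HAVING MIN(rating) >= 6.6

Result:
genre  | MIN(rating)
-------+------------
Horror | 9.5        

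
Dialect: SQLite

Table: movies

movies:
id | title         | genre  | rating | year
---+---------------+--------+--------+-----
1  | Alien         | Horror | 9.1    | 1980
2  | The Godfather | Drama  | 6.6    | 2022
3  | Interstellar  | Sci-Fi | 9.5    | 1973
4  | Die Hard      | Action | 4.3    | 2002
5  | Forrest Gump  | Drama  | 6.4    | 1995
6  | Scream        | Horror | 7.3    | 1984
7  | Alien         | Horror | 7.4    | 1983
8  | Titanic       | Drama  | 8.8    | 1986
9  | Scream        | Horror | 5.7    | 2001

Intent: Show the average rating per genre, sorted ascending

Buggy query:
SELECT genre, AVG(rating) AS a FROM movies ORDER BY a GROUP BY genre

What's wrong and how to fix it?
Bug: ORDER BY appears before GROUP BY; SQL clause order requires GROUP BY first

Fix: Move ORDER BY to the end, after GROUP BY

Corrected query:
SELECT genre, AVG(rating) AS a FROM movies GROUP BY genre ORDER BY a

Result:
genre  | a       
-------+---------
Action | 4.3     
Drama  | 7.266667
Horror | 7.375   
Sci-Fi | 9.5     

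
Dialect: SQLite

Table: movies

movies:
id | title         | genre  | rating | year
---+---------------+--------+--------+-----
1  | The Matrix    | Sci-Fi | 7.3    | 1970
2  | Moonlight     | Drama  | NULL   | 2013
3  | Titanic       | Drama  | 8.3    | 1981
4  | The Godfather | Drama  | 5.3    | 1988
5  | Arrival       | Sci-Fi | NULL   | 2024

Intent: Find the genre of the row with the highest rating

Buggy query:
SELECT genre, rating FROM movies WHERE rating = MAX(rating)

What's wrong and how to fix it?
Bug: MAX(rating) is an aggregate and cannot be used directly in WHERE

Fix: Wrap MAX in a scalar subquery so WHERE compares against a single value

Corrected query:
SELECT genre, rating FROM movies WHERE rating = (SELECT MAX(rating) FROM movies)

Result:
genre | rating
------+-------
Drama | 8.3   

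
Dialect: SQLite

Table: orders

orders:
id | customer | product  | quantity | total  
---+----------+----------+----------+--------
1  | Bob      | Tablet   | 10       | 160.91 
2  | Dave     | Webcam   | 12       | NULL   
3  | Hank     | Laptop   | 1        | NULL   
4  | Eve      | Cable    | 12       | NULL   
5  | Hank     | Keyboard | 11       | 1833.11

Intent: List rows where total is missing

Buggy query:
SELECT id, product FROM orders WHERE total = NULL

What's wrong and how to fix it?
Bug: Comparing to NULL with '=' never matches; NULL = NULL is unknown, not true

Fix: Replace '= NULL' with 'IS NULL'

Corrected query:
SELECT id, product FROM orders WHERE total IS NULL

Result:
id | product
---+--------
2  | Webcam 
3  | Laptop 
4  | Cable  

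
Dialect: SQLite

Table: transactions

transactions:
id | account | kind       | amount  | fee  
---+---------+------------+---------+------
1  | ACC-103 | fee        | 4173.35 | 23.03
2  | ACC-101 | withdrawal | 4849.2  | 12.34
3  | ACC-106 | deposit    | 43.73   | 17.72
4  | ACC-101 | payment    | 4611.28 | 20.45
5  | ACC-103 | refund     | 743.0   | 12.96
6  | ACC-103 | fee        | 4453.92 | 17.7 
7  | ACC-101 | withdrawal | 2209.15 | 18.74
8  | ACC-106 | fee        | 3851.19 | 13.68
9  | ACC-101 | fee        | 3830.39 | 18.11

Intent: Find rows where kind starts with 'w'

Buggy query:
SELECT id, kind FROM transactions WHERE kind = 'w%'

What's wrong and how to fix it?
Bug: '=' compares the literal string including the % character; pattern matching needs LIKE

Fix: Replace '=' with LIKE so 'w%' is treated as a pattern

Corrected query:
SELECT id, kind FROM transactions WHERE kind LIKE 'w%'

Result:
id | kind      
---+-----------
2  | withdrawal
7  | withdrawal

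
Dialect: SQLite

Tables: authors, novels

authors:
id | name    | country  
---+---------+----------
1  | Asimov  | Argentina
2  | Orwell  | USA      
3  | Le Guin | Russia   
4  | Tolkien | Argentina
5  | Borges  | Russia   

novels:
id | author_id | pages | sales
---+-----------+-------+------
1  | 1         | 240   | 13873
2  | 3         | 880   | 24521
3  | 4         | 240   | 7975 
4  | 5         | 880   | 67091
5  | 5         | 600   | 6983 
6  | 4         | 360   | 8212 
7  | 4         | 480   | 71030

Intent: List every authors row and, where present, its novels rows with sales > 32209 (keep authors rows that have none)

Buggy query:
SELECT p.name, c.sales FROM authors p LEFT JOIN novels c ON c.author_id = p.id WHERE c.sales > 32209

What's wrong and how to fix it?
Bug: A WHERE condition on the right-hand table after LEFT JOIN drops unmatched parents

Fix: Put 'c.sales > 32209' in the JOIN's ON clause instead of WHERE

Corrected query:
SELECT p.name, c.sales FROM authors p LEFT JOIN novels c ON c.author_id = p.id AND c.sales > 32209

Result:
name    | sales
--------+------
Asimov  | NULL 
Orwell  | NULL 
Le Guin | NULL 
Tolkien | 71030
Borges  | 67091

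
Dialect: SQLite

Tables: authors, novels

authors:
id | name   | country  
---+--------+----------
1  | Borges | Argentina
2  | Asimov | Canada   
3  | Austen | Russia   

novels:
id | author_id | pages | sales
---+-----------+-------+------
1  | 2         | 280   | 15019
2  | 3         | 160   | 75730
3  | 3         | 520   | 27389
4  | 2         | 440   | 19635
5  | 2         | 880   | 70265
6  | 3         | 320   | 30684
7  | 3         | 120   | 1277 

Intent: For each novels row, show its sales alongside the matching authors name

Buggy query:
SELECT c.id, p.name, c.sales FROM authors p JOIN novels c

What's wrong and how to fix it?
Bug: JOIN with no ON clause produces a cartesian product; every novels row pairs with every authors row

Fix: Specify the join condition linking the foreign key to the parent id

Corrected query:
SELECT c.id, p.name, c.sales FROM authors p JOIN novels c ON c.author_id = p.id

Result:
id | name   | sales
---+--------+------
1  | Asimov | 15019
2  | Austen | 75730
3  | Austen | 27389
4  | Asimov | 19635
5  | Asimov | 70265
6  | Austen | 30684
7  | Austen | 1277 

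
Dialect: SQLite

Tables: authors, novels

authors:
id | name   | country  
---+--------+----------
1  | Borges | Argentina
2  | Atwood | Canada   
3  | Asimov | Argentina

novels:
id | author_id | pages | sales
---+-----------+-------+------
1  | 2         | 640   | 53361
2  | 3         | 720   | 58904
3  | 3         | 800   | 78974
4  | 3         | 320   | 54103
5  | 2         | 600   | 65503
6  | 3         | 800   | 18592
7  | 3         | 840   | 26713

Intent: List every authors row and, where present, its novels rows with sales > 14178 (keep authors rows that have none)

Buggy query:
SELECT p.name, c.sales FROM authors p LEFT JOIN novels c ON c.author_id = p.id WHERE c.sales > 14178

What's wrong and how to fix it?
Bug: A WHERE condition on the right-hand table after LEFT JOIN drops unmatched parents

Fix: Put 'c.sales > 14178' in the JOIN's ON clause instead of WHERE

Corrected query:
SELECT p.name, c.sales FROM authors p LEFT JOIN novels c ON c.author_id = p.id AND c.sales > 14178

Result:
name   | sales
-------+------
Borges | NULL 
Atwood | 53361
Atwood | 65503
Asimov | 18592
Asimov | 26713
Asimov | 54103
Asimov | 58904
Asimov | 78974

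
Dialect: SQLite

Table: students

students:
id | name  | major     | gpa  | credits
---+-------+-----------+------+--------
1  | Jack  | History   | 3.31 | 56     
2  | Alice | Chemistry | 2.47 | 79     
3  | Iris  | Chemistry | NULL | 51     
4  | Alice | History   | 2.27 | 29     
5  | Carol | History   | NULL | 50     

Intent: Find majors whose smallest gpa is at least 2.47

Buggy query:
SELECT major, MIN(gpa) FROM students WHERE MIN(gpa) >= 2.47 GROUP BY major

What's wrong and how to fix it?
Bug: MIN() in WHERE is a misuse of aggregate

Fix: Use HAVING for the per-group MIN condition

Corrected query:
SELECT major, MIN(gpa) FROM students GROUP BY major HAVING MIN(gpa) >= 2.47

Result:
major     | MIN(gpa)
----------+---------
Chemistry | 2.47    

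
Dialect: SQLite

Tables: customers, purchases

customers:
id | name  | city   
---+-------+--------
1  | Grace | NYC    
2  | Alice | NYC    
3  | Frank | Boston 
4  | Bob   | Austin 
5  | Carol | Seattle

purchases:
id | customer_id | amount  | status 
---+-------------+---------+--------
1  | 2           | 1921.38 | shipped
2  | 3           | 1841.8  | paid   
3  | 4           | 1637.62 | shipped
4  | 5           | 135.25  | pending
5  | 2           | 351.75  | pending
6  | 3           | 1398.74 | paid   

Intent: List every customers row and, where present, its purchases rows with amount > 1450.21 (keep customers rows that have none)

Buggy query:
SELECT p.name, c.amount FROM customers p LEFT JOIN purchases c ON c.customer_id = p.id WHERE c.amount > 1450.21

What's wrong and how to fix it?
Bug: A WHERE condition on the right-hand table after LEFT JOIN drops unmatched parents

Fix: Move the right-table condition into the ON clause so unmatched parents are kept

Corrected query:
SELECT p.name, c.amount FROM customers p LEFT JOIN purchases c ON c.customer_id = p.id AND c.amount > 1450.21

Result:
name  | amount 
------+--------
Grace | NULL   
Alice | 1921.38
Frank | 1841.8 
Bob   | 1637.62
Carol | NULL   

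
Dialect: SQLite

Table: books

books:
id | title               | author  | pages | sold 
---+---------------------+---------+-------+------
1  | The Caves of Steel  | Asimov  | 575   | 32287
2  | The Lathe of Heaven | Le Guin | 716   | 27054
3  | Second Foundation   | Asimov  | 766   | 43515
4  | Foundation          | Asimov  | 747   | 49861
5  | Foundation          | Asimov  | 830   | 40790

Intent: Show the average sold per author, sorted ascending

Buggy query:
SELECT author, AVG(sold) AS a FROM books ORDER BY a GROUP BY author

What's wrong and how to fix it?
Bug: ORDER BY appears before GROUP BY; SQL clause order requires GROUP BY first

Fix: Reorder: SELECT … FROM … GROUP BY … ORDER BY …

Corrected query:
SELECT author, AVG(sold) AS a FROM books GROUP BY author ORDER BY a

Result:
author  | a       
--------+---------
Le Guin | 27054   
Asimov  | 41613.25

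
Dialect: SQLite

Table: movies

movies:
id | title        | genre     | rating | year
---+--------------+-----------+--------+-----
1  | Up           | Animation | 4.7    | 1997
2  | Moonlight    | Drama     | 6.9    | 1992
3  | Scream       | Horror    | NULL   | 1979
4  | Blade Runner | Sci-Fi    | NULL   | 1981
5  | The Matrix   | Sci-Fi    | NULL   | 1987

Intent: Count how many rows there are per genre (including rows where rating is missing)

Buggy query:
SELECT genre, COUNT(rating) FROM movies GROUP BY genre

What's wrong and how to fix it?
Bug: COUNT(column) counts non-NULL values only; rows with NULL rating aren't counted

Fix: Use COUNT(*) to count all rows regardless of NULL

Corrected query:
SELECT genre, COUNT(*) FROM movies GROUP BY genre

Result:
genre     | COUNT(*)
----------+---------
Animation | 1       
Drama     | 1       
Horror    | 1       
Sci-Fi    | 2       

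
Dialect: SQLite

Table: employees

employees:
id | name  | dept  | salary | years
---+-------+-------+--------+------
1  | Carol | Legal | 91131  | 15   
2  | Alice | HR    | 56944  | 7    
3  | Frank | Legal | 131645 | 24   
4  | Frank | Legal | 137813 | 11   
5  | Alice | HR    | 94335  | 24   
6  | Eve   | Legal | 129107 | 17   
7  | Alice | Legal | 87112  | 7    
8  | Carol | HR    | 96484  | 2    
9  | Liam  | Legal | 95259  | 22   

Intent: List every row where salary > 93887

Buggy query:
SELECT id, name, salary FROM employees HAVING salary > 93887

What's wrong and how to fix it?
Bug: HAVING filters the output of aggregation, but this query has no GROUP BY and no aggregate functions, so SQLite rejects it (HAVING clause on a non-aggregate query); the condition here is per row

Fix: Replace HAVING with WHERE since the condition applies to individual rows

Corrected query:
SELECT id, name, salary FROM employees WHERE salary > 93887

Result:
id | name  | salary
---+-------+-------
3  | Frank | 131645
4  | Frank | 137813
5  | Alice | 94335 
6  | Eve   | 129107
8  | Carol | 96484 
9  | Liam  | 95259 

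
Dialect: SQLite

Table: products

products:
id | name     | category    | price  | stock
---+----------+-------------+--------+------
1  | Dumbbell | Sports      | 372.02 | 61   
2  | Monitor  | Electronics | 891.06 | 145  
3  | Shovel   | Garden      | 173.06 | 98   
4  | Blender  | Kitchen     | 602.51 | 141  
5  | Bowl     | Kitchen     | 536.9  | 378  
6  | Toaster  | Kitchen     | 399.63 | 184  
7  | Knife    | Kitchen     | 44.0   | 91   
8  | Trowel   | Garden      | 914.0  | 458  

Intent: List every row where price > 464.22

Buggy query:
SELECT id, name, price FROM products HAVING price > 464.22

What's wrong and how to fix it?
Bug: HAVING filters the output of aggregation, but this query has no GROUP BY and no aggregate functions, so SQLite rejects it (HAVING clause on a non-aggregate query); the condition here is per row

Fix: Use WHERE for row-level filtering

Corrected query:
SELECT id, name, price FROM products WHERE price > 464.22

Result:
id | name    | price 
---+---------+-------
2  | Monitor | 891.06
4  | Blender | 602.51
5  | Bowl    | 536.9 
8  | Trowel  | 914   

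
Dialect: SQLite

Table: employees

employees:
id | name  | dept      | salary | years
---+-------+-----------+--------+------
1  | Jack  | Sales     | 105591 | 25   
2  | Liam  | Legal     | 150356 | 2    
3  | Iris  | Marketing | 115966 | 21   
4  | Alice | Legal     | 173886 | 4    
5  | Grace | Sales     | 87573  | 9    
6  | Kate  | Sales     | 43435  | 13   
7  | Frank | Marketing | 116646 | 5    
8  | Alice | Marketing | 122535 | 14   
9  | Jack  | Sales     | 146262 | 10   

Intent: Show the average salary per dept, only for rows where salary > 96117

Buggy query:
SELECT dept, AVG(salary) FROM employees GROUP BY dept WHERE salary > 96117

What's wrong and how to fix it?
Bug: Row-level WHERE must come before GROUP BY in the clause order

Fix: Place WHERE between FROM and GROUP BY

Corrected query:
SELECT dept, AVG(salary) FROM employees WHERE salary > 96117 GROUP BY dept

Result:
dept      | AVG(salary)  
----------+--------------
Legal     | 162121       
Marketing | 118382.333333
Sales     | 125926.5     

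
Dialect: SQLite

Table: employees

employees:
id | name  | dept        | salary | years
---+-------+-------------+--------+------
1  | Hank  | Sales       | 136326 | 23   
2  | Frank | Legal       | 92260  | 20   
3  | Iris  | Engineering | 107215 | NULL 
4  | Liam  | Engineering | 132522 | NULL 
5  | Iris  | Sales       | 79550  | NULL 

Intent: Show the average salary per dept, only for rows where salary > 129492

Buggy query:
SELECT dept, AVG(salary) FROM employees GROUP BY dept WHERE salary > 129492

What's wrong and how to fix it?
Bug: Row-level WHERE must come before GROUP BY in the clause order

Fix: Move the WHERE clause before GROUP BY

Corrected query:
SELECT dept, AVG(salary) FROM employees WHERE salary > 129492 GROUP BY dept

Result:
dept        | AVG(salary)
------------+------------
Engineering | 132522     
Sales       | 136326     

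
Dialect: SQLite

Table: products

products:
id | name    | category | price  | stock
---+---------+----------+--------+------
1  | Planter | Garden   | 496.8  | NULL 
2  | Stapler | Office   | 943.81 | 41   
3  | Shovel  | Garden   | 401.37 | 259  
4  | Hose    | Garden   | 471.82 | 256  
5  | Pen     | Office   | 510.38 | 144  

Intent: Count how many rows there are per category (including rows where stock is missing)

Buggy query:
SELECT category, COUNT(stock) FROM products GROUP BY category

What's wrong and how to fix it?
Bug: COUNT(column) counts non-NULL values only; rows with NULL stock aren't counted

Fix: Use COUNT(*) to count all rows regardless of NULL

Corrected query:
SELECT category, COUNT(*) FROM products GROUP BY category

Result:
category | COUNT(*)
---------+---------
Garden   | 3       
Office   | 2       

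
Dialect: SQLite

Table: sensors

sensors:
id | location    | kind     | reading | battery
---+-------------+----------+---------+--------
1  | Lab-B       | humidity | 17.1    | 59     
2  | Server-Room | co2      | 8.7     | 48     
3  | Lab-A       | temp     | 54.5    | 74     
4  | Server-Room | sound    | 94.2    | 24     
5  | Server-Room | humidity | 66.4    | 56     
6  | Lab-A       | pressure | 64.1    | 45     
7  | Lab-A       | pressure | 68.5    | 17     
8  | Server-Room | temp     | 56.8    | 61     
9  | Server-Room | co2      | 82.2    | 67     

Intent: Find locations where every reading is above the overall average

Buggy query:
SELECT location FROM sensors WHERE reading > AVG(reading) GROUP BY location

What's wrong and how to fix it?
Bug: WHERE evaluates per row before aggregation, so AVG() is unavailable

Fix: Use a subquery for AVG and a HAVING MIN(...) filter so the condition holds for every row in the group

Corrected query:
SELECT location FROM sensors GROUP BY location HAVING MIN(reading) > (SELECT AVG(reading) FROM sensors)

Result:
(no rows)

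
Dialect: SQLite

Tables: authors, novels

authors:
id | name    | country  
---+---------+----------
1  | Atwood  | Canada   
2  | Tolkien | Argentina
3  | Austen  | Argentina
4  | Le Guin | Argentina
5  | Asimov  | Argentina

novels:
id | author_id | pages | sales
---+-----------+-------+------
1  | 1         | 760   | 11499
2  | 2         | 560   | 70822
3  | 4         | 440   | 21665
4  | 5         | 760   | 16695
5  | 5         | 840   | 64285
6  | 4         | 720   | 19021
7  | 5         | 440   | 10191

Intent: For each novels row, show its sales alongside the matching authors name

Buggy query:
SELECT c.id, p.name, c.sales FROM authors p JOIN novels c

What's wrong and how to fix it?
Bug: JOIN with no ON clause produces a cartesian product; every novels row pairs with every authors row

Fix: Add ON c.author_id = p.id to the JOIN

Corrected query:
SELECT c.id, p.name, c.sales FROM authors p JOIN novels c ON c.author_id = p.id

Result:
id | name    | sales
---+---------+------
1  | Atwood  | 11499
2  | Tolkien | 70822
3  | Le Guin | 21665
4  | Asimov  | 16695
5  | Asimov  | 64285
6  | Le Guin | 19021
7  | Asimov  | 10191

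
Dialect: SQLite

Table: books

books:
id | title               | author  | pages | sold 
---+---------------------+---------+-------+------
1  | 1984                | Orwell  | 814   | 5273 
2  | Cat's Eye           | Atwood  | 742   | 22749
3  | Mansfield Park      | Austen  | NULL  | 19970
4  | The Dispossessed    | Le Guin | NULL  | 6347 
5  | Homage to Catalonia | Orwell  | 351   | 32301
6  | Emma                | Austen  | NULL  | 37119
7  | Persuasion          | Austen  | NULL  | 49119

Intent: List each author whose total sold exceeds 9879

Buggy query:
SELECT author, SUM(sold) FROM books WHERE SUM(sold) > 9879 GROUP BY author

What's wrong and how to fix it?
Bug: Aggregate functions cannot appear in a WHERE clause

Fix: Use HAVING (which filters groups after aggregation) instead of WHERE

Corrected query:
SELECT author, SUM(sold) FROM books GROUP BY author HAVING SUM(sold) > 9879

Result:
author | SUM(sold)
-------+----------
Atwood | 22749    
Austen | 106208   
Orwell | 37574    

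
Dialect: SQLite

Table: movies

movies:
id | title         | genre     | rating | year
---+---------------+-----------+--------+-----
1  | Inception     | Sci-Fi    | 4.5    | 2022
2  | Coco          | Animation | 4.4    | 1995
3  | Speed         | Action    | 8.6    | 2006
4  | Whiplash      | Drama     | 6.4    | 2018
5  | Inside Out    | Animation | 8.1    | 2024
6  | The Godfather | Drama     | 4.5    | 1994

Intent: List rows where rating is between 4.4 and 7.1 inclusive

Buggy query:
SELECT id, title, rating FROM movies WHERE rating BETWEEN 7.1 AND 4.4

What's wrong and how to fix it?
Bug: The bounds are reversed; BETWEEN a AND b requires a <= b to match anything

Fix: Write BETWEEN 4.4 AND 7.1

Corrected query:
SELECT id, title, rating FROM movies WHERE rating BETWEEN 4.4 AND 7.1

Result:
id | title         | rating
---+---------------+-------
1  | Inception     | 4.5   
2  | Coco          | 4.4   
4  | Whiplash      | 6.4   
6  | The Godfather | 4.5   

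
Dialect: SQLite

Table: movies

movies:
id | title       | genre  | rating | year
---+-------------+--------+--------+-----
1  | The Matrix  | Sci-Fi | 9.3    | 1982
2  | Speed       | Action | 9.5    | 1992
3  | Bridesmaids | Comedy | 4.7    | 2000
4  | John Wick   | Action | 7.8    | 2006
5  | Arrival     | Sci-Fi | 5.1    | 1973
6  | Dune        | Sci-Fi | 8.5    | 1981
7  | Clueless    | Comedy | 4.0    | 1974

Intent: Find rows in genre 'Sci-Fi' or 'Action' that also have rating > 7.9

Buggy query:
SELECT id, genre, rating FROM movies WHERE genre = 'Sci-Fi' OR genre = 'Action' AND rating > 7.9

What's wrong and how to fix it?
Bug: Without parentheses, AND is evaluated before OR, so the rating filter only applies to the 'Action' branch

Fix: Add parentheses around the OR so the AND applies to both alternatives

Corrected query:
SELECT id, genre, rating FROM movies WHERE (genre = 'Sci-Fi' OR genre = 'Action') AND rating > 7.9

Result:
id | genre  | rating
---+--------+-------
1  | Sci-Fi | 9.3   
2  | Action | 9.5   
6  | Sci-Fi | 8.5   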